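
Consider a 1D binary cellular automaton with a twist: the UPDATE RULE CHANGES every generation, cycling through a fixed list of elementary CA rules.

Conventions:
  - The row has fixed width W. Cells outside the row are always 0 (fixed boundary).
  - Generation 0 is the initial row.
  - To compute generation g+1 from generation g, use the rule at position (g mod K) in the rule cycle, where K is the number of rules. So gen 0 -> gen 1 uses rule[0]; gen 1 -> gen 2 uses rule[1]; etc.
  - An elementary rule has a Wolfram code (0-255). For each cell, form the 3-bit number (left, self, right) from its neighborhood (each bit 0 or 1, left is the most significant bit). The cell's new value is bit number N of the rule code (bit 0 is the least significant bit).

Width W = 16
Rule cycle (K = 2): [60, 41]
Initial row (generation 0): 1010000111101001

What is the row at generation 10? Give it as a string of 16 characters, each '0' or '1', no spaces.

Gen 0: 1010000111101001
Gen 1 (rule 60): 1111000100011101
Gen 2 (rule 41): 1000010001010010
Gen 3 (rule 60): 1100011001111011
Gen 4 (rule 41): 1001010001000110
Gen 5 (rule 60): 1101111001100101
Gen 6 (rule 41): 1011000001000010
Gen 7 (rule 60): 1110100001100011
Gen 8 (rule 41): 1001001101001010
Gen 9 (rule 60): 1101101011101111
Gen 10 (rule 41): 1011010110011000

Answer: 1011010110011000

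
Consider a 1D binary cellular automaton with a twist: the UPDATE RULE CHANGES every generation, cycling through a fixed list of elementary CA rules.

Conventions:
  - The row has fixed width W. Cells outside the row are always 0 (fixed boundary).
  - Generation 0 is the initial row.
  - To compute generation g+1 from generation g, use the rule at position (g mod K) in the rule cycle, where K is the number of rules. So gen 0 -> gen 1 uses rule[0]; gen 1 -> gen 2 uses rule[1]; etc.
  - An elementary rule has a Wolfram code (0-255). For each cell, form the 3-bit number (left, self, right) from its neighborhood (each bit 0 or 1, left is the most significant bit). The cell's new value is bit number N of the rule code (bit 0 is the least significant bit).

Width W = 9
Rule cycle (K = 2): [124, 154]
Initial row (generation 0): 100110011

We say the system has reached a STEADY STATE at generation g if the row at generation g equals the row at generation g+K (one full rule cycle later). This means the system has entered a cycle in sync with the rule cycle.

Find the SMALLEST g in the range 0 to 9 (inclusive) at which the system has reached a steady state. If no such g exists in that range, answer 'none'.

Answer: 1

Derivation:
Gen 0: 100110011
Gen 1 (rule 124): 110111011
Gen 2 (rule 154): 100110010
Gen 3 (rule 124): 110111011
Gen 4 (rule 154): 100110010
Gen 5 (rule 124): 110111011
Gen 6 (rule 154): 100110010
Gen 7 (rule 124): 110111011
Gen 8 (rule 154): 100110010
Gen 9 (rule 124): 110111011
Gen 10 (rule 154): 100110010
Gen 11 (rule 124): 110111011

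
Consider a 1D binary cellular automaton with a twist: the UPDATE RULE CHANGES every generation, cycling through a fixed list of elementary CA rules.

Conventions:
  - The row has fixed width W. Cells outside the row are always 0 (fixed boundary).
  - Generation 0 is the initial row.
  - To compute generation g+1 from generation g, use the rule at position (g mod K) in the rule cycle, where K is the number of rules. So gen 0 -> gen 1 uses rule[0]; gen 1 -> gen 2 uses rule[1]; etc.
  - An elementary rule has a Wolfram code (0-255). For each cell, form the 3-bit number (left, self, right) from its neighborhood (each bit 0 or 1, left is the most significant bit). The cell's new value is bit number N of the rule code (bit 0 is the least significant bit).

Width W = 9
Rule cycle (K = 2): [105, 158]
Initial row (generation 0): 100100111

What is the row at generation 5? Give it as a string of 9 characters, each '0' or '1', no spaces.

Gen 0: 100100111
Gen 1 (rule 105): 000000101
Gen 2 (rule 158): 000001101
Gen 3 (rule 105): 111101110
Gen 4 (rule 158): 111001101
Gen 5 (rule 105): 101001110

Answer: 101001110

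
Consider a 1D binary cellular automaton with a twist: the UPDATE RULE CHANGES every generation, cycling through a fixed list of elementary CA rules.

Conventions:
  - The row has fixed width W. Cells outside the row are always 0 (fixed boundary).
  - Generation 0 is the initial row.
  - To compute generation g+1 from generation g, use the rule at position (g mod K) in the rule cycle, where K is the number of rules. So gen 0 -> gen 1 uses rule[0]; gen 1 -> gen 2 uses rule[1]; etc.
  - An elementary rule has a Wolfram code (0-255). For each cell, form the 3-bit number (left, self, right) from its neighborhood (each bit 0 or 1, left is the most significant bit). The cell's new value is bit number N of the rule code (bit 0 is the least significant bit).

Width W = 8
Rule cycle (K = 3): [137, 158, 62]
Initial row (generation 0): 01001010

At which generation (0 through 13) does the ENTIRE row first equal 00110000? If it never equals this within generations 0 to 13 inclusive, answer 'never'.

Gen 0: 01001010
Gen 1 (rule 137): 00000000
Gen 2 (rule 158): 00000000
Gen 3 (rule 62): 00000000
Gen 4 (rule 137): 11111111
Gen 5 (rule 158): 11111110
Gen 6 (rule 62): 10000001
Gen 7 (rule 137): 00111100
Gen 8 (rule 158): 01111010
Gen 9 (rule 62): 11000111
Gen 10 (rule 137): 10010110
Gen 11 (rule 158): 11110101
Gen 12 (rule 62): 10001111
Gen 13 (rule 137): 00101110

Answer: never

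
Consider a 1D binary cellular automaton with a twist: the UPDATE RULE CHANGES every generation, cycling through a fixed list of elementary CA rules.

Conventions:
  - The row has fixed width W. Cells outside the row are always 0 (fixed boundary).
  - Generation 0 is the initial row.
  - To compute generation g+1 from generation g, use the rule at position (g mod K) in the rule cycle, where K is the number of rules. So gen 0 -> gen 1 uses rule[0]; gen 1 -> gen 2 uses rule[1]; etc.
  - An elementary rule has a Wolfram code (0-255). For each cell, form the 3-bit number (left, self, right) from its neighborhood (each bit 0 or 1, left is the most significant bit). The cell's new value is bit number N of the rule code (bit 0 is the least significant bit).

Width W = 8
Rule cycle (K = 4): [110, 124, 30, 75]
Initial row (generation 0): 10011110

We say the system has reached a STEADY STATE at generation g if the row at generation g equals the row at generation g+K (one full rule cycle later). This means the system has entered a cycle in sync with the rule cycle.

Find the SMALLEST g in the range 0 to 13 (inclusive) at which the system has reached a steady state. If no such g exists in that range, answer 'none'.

Gen 0: 10011110
Gen 1 (rule 110): 10110010
Gen 2 (rule 124): 11111011
Gen 3 (rule 30): 10000010
Gen 4 (rule 75): 00111100
Gen 5 (rule 110): 01100100
Gen 6 (rule 124): 01110110
Gen 7 (rule 30): 11000101
Gen 8 (rule 75): 11011000
Gen 9 (rule 110): 11111000
Gen 10 (rule 124): 10001100
Gen 11 (rule 30): 11011010
Gen 12 (rule 75): 11011000
Gen 13 (rule 110): 11111000
Gen 14 (rule 124): 10001100
Gen 15 (rule 30): 11011010
Gen 16 (rule 75): 11011000
Gen 17 (rule 110): 11111000

Answer: 8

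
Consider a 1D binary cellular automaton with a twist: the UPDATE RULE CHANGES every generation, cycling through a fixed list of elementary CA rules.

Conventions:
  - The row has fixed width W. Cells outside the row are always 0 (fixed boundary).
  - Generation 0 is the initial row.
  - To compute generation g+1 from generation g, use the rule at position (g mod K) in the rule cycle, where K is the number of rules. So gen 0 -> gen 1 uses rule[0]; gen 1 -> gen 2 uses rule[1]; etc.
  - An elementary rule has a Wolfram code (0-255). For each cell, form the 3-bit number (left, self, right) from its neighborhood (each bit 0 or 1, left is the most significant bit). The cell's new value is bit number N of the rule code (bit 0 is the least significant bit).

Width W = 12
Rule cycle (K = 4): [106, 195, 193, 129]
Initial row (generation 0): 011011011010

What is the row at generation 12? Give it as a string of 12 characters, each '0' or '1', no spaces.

Gen 0: 011011011010
Gen 1 (rule 106): 111111111100
Gen 2 (rule 195): 011111111101
Gen 3 (rule 193): 001111111100
Gen 4 (rule 129): 100111111001
Gen 5 (rule 106): 001100001010
Gen 6 (rule 195): 110101110000
Gen 7 (rule 193): 010000110111
Gen 8 (rule 129): 000110000010
Gen 9 (rule 106): 001110000100
Gen 10 (rule 195): 110110111001
Gen 11 (rule 193): 010010011000
Gen 12 (rule 129): 000000000011

Answer: 000000000011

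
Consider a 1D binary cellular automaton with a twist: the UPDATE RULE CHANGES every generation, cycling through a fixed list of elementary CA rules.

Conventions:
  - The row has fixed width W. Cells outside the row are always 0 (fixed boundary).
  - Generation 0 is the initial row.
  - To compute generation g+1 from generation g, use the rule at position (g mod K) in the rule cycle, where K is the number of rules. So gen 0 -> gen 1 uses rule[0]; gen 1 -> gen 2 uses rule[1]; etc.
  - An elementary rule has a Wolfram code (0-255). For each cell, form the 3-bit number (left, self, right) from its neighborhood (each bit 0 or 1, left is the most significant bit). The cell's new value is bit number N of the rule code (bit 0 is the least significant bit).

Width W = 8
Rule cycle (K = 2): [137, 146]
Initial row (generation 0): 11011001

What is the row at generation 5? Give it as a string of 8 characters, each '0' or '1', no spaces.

Answer: 00000001

Derivation:
Gen 0: 11011001
Gen 1 (rule 137): 10010000
Gen 2 (rule 146): 01101000
Gen 3 (rule 137): 01000011
Gen 4 (rule 146): 10100100
Gen 5 (rule 137): 00000001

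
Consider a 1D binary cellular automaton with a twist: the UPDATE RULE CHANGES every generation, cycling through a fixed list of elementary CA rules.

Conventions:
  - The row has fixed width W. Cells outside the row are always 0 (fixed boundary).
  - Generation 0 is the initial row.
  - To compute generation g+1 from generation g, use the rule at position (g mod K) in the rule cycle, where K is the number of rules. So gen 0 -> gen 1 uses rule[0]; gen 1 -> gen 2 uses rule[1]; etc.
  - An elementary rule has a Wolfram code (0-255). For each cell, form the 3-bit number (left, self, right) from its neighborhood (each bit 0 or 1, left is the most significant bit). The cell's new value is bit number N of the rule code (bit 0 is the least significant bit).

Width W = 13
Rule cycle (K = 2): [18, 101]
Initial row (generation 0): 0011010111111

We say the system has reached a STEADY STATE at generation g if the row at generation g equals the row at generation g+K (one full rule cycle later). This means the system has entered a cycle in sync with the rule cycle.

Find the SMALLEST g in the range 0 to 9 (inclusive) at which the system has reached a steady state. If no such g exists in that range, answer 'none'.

Gen 0: 0011010111111
Gen 1 (rule 18): 0100000000000
Gen 2 (rule 101): 0101111111111
Gen 3 (rule 18): 1000000000000
Gen 4 (rule 101): 1011111111111
Gen 5 (rule 18): 0000000000000
Gen 6 (rule 101): 1111111111111
Gen 7 (rule 18): 0000000000000
Gen 8 (rule 101): 1111111111111
Gen 9 (rule 18): 0000000000000
Gen 10 (rule 101): 1111111111111
Gen 11 (rule 18): 0000000000000

Answer: 5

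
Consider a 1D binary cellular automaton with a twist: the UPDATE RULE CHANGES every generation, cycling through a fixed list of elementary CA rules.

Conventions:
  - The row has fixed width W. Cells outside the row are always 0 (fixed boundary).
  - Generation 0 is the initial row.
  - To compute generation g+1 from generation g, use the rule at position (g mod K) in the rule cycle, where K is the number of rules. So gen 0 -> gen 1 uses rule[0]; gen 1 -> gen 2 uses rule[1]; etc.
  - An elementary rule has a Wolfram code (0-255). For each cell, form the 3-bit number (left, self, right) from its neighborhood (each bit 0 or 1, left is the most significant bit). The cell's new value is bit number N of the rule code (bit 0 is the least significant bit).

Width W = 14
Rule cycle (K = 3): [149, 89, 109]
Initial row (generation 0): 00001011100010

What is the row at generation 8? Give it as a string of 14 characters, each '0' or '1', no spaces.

Answer: 01000111010011

Derivation:
Gen 0: 00001011100010
Gen 1 (rule 149): 11101001011011
Gen 2 (rule 89): 10100100011011
Gen 3 (rule 109): 11100101011111
Gen 4 (rule 149): 01010101001110
Gen 5 (rule 89): 00000000101011
Gen 6 (rule 109): 11111110111111
Gen 7 (rule 149): 01111100011110
Gen 8 (rule 89): 01000111010011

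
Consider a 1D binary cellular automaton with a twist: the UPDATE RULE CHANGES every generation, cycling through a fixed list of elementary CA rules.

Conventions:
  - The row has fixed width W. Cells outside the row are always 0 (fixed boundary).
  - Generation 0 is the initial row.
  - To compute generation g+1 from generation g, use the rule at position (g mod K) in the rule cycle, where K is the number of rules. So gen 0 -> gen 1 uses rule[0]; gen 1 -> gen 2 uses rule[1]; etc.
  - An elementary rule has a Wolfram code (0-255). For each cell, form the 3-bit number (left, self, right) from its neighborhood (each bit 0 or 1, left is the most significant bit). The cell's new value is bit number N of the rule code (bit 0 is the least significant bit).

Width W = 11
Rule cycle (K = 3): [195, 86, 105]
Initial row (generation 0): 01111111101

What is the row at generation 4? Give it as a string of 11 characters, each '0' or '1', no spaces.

Gen 0: 01111111101
Gen 1 (rule 195): 10111111100
Gen 2 (rule 86): 10000000110
Gen 3 (rule 105): 00111110110
Gen 4 (rule 195): 11011110010

Answer: 11011110010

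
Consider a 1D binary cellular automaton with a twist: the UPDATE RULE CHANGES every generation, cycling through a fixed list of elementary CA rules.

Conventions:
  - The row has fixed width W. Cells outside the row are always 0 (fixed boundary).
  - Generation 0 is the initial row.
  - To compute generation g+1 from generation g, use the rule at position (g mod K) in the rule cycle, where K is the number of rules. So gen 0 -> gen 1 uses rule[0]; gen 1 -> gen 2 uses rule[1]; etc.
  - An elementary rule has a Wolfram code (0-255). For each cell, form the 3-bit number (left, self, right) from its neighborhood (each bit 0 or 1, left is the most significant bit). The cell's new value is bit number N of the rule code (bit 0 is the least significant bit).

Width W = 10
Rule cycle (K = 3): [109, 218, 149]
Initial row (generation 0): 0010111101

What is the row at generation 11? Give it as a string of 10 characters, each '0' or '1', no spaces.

Gen 0: 0010111101
Gen 1 (rule 109): 1011100111
Gen 2 (rule 218): 0011111111
Gen 3 (rule 149): 1001111110
Gen 4 (rule 109): 1001000010
Gen 5 (rule 218): 0110100101
Gen 6 (rule 149): 0000110101
Gen 7 (rule 109): 1110111111
Gen 8 (rule 218): 1110111111
Gen 9 (rule 149): 0100011110
Gen 10 (rule 109): 0101010010
Gen 11 (rule 218): 1000001101

Answer: 1000001101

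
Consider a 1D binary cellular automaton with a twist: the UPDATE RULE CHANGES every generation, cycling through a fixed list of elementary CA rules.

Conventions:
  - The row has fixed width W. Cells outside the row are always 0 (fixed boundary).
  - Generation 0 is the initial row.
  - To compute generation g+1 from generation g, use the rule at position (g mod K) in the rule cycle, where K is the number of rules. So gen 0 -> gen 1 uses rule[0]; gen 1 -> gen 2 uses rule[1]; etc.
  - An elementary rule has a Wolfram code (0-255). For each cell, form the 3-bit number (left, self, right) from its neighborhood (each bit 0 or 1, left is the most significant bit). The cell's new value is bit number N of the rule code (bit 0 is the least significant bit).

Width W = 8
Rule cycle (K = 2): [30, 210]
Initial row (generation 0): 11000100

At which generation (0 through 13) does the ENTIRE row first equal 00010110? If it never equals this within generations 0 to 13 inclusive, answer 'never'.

Answer: 4

Derivation:
Gen 0: 11000100
Gen 1 (rule 30): 10101110
Gen 2 (rule 210): 00000111
Gen 3 (rule 30): 00001100
Gen 4 (rule 210): 00010110
Gen 5 (rule 30): 00110101
Gen 6 (rule 210): 01010000
Gen 7 (rule 30): 11011000
Gen 8 (rule 210): 01001100
Gen 9 (rule 30): 11111010
Gen 10 (rule 210): 01111001
Gen 11 (rule 30): 11000111
Gen 12 (rule 210): 01101011
Gen 13 (rule 30): 11001010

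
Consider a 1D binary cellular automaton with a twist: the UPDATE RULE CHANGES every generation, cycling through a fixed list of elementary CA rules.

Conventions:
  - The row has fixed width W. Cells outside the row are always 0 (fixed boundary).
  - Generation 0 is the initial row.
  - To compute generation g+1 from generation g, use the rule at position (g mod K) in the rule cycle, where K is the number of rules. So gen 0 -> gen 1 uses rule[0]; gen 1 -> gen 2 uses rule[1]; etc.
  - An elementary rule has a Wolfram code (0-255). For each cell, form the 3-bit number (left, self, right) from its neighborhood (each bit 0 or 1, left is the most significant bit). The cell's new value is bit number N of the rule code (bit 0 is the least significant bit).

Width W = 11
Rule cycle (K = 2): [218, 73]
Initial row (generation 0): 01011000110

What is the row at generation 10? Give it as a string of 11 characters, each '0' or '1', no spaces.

Answer: 00010101001

Derivation:
Gen 0: 01011000110
Gen 1 (rule 218): 10011101111
Gen 2 (rule 73): 00010101001
Gen 3 (rule 218): 00100000110
Gen 4 (rule 73): 10001110110
Gen 5 (rule 218): 01011110111
Gen 6 (rule 73): 00010010101
Gen 7 (rule 218): 00101100000
Gen 8 (rule 73): 10001101111
Gen 9 (rule 218): 01011101111
Gen 10 (rule 73): 00010101001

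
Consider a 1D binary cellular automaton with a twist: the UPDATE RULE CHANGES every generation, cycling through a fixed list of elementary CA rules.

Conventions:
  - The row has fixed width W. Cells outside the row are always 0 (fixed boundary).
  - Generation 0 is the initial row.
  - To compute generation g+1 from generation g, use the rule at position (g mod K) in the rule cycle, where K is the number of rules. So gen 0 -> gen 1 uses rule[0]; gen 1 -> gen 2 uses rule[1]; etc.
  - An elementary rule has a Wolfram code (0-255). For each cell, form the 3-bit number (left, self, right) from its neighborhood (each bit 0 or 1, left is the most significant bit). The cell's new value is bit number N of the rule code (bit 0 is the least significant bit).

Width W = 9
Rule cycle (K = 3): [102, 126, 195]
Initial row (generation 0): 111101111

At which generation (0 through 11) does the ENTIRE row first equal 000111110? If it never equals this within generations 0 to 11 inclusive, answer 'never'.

Answer: never

Derivation:
Gen 0: 111101111
Gen 1 (rule 102): 000110001
Gen 2 (rule 126): 001111011
Gen 3 (rule 195): 110111001
Gen 4 (rule 102): 011001011
Gen 5 (rule 126): 111111111
Gen 6 (rule 195): 011111111
Gen 7 (rule 102): 100000001
Gen 8 (rule 126): 110000011
Gen 9 (rule 195): 010111101
Gen 10 (rule 102): 111000111
Gen 11 (rule 126): 101101101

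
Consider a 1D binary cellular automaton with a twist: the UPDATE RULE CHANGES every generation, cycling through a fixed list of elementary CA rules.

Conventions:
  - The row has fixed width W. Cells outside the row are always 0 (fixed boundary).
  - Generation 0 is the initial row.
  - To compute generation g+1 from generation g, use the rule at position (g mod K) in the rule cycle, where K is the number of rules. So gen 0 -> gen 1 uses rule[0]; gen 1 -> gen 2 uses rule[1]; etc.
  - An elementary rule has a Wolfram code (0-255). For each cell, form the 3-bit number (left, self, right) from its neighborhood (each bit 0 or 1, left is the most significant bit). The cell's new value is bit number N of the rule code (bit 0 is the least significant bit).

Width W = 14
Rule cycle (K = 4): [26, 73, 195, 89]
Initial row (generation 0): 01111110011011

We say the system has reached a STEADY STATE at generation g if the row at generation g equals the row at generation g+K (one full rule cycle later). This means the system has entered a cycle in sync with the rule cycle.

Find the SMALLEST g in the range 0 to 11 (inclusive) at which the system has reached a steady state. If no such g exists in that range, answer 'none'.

Answer: none

Derivation:
Gen 0: 01111110011011
Gen 1 (rule 26): 11000001110010
Gen 2 (rule 73): 11011101010000
Gen 3 (rule 195): 01001100000111
Gen 4 (rule 89): 00101111110101
Gen 5 (rule 26): 01001000000000
Gen 6 (rule 73): 00000011111111
Gen 7 (rule 195): 11111101111111
Gen 8 (rule 89): 10000101000001
Gen 9 (rule 26): 01001000100010
Gen 10 (rule 73): 00000010001000
Gen 11 (rule 195): 11111100110011
Gen 12 (rule 89): 10000110111011
Gen 13 (rule 26): 01001100100010
Gen 14 (rule 73): 00001100001000
Gen 15 (rule 195): 11110101110011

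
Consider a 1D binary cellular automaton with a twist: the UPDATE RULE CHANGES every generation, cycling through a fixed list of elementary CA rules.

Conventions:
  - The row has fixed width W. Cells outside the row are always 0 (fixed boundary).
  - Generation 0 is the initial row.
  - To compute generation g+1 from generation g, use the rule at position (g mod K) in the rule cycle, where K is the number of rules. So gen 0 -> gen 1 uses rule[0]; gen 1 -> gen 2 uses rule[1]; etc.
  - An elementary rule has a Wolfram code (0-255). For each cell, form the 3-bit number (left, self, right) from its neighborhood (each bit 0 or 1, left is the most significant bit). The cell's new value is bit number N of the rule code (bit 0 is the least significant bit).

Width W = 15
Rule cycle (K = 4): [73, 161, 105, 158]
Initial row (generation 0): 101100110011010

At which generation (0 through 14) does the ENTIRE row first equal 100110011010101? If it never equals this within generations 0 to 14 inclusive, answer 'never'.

Answer: 8

Derivation:
Gen 0: 101100110011010
Gen 1 (rule 73): 001100110011000
Gen 2 (rule 161): 100000000000011
Gen 3 (rule 105): 001111111111011
Gen 4 (rule 158): 011111111110010
Gen 5 (rule 73): 010000000010000
Gen 6 (rule 161): 000111111000111
Gen 7 (rule 105): 110100001010101
Gen 8 (rule 158): 100110011010101
Gen 9 (rule 73): 000110011000000
Gen 10 (rule 161): 110000000011111
Gen 11 (rule 105): 110111111010001
Gen 12 (rule 158): 100111110011011
Gen 13 (rule 73): 000100010011011
Gen 14 (rule 161): 110001000000100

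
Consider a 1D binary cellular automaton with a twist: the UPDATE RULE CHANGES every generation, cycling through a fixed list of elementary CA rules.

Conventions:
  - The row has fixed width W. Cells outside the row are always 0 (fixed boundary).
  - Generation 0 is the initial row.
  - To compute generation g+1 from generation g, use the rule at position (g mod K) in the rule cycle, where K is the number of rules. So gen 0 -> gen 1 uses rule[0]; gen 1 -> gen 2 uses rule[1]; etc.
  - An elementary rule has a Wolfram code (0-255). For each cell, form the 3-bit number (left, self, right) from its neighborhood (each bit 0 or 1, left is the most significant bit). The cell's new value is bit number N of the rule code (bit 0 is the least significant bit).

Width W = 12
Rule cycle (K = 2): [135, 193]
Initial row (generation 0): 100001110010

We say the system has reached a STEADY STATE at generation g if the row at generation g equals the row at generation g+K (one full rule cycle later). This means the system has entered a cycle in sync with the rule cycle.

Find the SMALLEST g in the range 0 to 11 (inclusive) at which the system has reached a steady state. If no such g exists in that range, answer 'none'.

Answer: none

Derivation:
Gen 0: 100001110010
Gen 1 (rule 135): 101110100110
Gen 2 (rule 193): 000110000010
Gen 3 (rule 135): 111000111110
Gen 4 (rule 193): 011010011110
Gen 5 (rule 135): 100010101100
Gen 6 (rule 193): 001000000101
Gen 7 (rule 135): 111011111101
Gen 8 (rule 193): 011001111100
Gen 9 (rule 135): 100010111001
Gen 10 (rule 193): 001000011000
Gen 11 (rule 135): 111011100011
Gen 12 (rule 193): 011001101001
Gen 13 (rule 135): 100010001011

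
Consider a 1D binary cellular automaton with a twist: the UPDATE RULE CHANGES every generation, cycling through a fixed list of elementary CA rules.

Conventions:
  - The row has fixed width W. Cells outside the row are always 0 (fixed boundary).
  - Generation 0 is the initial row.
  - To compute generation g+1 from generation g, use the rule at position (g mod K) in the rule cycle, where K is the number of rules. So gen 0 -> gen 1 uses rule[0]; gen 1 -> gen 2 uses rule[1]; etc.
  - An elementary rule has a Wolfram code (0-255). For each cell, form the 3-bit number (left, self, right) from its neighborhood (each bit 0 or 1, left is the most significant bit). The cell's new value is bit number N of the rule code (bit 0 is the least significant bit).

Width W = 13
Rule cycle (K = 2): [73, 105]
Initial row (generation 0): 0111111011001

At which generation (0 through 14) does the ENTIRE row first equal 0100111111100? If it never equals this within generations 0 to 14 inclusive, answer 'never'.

Gen 0: 0111111011001
Gen 1 (rule 73): 0100001011000
Gen 2 (rule 105): 0001100111011
Gen 3 (rule 73): 1101100101011
Gen 4 (rule 105): 1111100010111
Gen 5 (rule 73): 1000101000101
Gen 6 (rule 105): 0010010010010
Gen 7 (rule 73): 1000000000000
Gen 8 (rule 105): 0011111111111
Gen 9 (rule 73): 1010000000001
Gen 10 (rule 105): 0100111111100
Gen 11 (rule 73): 0000100000101
Gen 12 (rule 105): 1110001110010
Gen 13 (rule 73): 1010101010000
Gen 14 (rule 105): 0101010100111

Answer: 10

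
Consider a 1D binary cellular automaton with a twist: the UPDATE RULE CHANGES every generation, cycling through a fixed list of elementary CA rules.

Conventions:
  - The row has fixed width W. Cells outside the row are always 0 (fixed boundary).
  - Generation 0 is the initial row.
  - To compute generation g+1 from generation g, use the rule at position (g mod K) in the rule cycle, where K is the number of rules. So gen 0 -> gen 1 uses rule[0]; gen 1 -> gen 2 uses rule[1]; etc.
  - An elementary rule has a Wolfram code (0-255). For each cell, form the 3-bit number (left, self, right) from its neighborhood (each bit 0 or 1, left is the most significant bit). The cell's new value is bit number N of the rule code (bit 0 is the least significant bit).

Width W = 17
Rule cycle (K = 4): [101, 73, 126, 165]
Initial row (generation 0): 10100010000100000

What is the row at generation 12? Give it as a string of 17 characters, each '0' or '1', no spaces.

Gen 0: 10100010000100000
Gen 1 (rule 101): 11101010110101111
Gen 2 (rule 73): 10100000110001001
Gen 3 (rule 126): 11110001111011111
Gen 4 (rule 165): 01100100110101110
Gen 5 (rule 101): 00100100011110010
Gen 6 (rule 73): 10000001010010000
Gen 7 (rule 126): 11000011111111000
Gen 8 (rule 165): 00011001111110011
Gen 9 (rule 101): 11001000000010001
Gen 10 (rule 73): 11000011111000100
Gen 11 (rule 126): 11100110001101110
Gen 12 (rule 165): 01000000100010100

Answer: 01000000100010100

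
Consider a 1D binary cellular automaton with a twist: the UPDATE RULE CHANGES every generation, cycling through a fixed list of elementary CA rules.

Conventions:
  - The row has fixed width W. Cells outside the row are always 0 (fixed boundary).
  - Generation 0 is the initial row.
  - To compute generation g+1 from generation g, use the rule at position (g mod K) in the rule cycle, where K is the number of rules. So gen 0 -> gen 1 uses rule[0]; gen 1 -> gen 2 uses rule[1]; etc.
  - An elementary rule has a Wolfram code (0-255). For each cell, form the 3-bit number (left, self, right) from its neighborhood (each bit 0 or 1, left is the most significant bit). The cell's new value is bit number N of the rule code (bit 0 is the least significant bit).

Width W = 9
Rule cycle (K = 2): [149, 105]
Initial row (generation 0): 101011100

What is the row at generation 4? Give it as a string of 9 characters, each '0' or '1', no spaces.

Answer: 010010000

Derivation:
Gen 0: 101011100
Gen 1 (rule 149): 101001011
Gen 2 (rule 105): 010000111
Gen 3 (rule 149): 011110010
Gen 4 (rule 105): 010010000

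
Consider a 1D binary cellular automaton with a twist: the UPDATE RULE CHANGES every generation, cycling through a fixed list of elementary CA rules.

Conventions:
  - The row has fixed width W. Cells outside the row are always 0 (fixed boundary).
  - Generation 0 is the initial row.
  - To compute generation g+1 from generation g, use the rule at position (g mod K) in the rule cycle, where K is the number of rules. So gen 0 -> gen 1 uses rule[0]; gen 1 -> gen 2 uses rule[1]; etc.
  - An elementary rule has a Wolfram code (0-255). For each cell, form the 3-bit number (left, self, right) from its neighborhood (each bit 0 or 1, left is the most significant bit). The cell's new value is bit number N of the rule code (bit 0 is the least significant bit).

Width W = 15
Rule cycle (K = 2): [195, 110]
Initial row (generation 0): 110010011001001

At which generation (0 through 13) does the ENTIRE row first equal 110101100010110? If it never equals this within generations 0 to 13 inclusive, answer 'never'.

Gen 0: 110010011001001
Gen 1 (rule 195): 010100101010010
Gen 2 (rule 110): 111101111110110
Gen 3 (rule 195): 011100111110010
Gen 4 (rule 110): 110101100010110
Gen 5 (rule 195): 010000101100010
Gen 6 (rule 110): 110001111100110
Gen 7 (rule 195): 010110111101010
Gen 8 (rule 110): 111111100111110
Gen 9 (rule 195): 011111101011110
Gen 10 (rule 110): 110000111110010
Gen 11 (rule 195): 010111011110100
Gen 12 (rule 110): 111101110011100
Gen 13 (rule 195): 011100110101101

Answer: 4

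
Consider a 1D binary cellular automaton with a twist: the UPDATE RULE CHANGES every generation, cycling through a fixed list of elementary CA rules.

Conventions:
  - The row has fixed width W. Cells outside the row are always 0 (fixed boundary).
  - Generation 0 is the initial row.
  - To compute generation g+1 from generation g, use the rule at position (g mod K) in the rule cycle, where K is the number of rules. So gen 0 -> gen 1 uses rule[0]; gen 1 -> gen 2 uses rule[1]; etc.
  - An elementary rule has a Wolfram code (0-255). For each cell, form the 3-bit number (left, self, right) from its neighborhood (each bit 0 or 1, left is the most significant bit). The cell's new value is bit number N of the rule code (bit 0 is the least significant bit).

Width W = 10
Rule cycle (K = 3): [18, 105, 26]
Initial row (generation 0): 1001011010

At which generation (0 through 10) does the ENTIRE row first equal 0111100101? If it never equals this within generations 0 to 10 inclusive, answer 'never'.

Answer: never

Derivation:
Gen 0: 1001011010
Gen 1 (rule 18): 0110000001
Gen 2 (rule 105): 0110111100
Gen 3 (rule 26): 1100100010
Gen 4 (rule 18): 0011010101
Gen 5 (rule 105): 1011101010
Gen 6 (rule 26): 0010000001
Gen 7 (rule 18): 0101000010
Gen 8 (rule 105): 0010011000
Gen 9 (rule 26): 0101110100
Gen 10 (rule 18): 1000000010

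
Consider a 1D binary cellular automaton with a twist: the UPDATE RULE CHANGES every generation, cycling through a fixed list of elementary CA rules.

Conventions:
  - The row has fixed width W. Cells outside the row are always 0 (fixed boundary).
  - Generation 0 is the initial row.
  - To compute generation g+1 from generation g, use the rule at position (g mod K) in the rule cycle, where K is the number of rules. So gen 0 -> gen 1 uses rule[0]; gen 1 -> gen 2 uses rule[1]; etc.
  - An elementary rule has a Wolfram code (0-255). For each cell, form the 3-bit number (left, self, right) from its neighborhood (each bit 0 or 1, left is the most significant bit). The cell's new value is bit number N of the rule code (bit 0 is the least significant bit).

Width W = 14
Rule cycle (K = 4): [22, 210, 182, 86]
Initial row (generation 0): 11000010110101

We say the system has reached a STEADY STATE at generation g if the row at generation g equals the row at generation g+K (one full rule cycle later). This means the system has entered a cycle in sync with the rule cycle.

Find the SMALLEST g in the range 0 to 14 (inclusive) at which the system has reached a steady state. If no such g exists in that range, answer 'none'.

Answer: none

Derivation:
Gen 0: 11000010110101
Gen 1 (rule 22): 00100110000101
Gen 2 (rule 210): 01011011001000
Gen 3 (rule 182): 11100100111100
Gen 4 (rule 86): 00111111000110
Gen 5 (rule 22): 01000000101001
Gen 6 (rule 210): 10100001000110
Gen 7 (rule 182): 11110011101001
Gen 8 (rule 86): 00011100101111
Gen 9 (rule 22): 00100011100000
Gen 10 (rule 210): 01010101110000
Gen 11 (rule 182): 11111110101000
Gen 12 (rule 86): 00000010101100
Gen 13 (rule 22): 00000110100010
Gen 14 (rule 210): 00001010010101
Gen 15 (rule 182): 00011111111111
Gen 16 (rule 86): 00100000000001
Gen 17 (rule 22): 01110000000011
Gen 18 (rule 210): 10111000000101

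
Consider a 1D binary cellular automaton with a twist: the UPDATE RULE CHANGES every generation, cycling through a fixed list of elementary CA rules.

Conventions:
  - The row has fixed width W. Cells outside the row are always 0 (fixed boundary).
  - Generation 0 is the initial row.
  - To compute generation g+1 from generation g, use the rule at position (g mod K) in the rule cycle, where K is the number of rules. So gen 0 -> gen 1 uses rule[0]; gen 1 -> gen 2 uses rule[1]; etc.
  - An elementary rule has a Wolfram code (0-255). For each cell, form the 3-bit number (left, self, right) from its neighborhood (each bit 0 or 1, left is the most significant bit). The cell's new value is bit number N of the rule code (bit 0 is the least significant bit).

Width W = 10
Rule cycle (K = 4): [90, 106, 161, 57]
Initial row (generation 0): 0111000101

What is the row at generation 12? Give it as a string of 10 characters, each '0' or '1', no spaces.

Answer: 0100100111

Derivation:
Gen 0: 0111000101
Gen 1 (rule 90): 1101101000
Gen 2 (rule 106): 1111110000
Gen 3 (rule 161): 0111100111
Gen 4 (rule 57): 0100010100
Gen 5 (rule 90): 1010100010
Gen 6 (rule 106): 0101000100
Gen 7 (rule 161): 0010010001
Gen 8 (rule 57): 1001001100
Gen 9 (rule 90): 0110111110
Gen 10 (rule 106): 1111100010
Gen 11 (rule 161): 0111001000
Gen 12 (rule 57): 0100100111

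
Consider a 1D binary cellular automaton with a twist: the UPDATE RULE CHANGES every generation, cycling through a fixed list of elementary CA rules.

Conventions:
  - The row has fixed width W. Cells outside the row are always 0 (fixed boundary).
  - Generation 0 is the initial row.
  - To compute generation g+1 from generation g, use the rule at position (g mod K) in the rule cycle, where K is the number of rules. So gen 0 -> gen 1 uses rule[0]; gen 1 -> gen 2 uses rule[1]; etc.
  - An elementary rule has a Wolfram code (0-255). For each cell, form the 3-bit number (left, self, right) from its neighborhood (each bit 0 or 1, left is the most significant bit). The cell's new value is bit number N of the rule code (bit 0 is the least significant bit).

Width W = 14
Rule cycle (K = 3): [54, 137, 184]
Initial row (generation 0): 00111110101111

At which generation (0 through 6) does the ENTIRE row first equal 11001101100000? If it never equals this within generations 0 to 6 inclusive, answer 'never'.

Gen 0: 00111110101111
Gen 1 (rule 54): 01000001110000
Gen 2 (rule 137): 00011101100111
Gen 3 (rule 184): 00011011010110
Gen 4 (rule 54): 00100100111001
Gen 5 (rule 137): 10000000110000
Gen 6 (rule 184): 01000000101000

Answer: never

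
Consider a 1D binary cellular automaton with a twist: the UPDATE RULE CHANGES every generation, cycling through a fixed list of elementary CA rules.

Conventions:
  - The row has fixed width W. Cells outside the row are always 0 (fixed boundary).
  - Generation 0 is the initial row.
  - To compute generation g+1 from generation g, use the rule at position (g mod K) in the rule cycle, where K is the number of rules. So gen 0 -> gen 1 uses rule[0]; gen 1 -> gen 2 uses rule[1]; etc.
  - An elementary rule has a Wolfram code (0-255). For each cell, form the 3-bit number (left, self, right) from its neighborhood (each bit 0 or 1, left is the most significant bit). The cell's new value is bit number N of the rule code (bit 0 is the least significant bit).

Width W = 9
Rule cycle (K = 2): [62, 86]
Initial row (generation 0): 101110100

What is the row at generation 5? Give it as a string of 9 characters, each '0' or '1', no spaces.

Answer: 111001110

Derivation:
Gen 0: 101110100
Gen 1 (rule 62): 111001110
Gen 2 (rule 86): 001110011
Gen 3 (rule 62): 011001110
Gen 4 (rule 86): 101110011
Gen 5 (rule 62): 111001110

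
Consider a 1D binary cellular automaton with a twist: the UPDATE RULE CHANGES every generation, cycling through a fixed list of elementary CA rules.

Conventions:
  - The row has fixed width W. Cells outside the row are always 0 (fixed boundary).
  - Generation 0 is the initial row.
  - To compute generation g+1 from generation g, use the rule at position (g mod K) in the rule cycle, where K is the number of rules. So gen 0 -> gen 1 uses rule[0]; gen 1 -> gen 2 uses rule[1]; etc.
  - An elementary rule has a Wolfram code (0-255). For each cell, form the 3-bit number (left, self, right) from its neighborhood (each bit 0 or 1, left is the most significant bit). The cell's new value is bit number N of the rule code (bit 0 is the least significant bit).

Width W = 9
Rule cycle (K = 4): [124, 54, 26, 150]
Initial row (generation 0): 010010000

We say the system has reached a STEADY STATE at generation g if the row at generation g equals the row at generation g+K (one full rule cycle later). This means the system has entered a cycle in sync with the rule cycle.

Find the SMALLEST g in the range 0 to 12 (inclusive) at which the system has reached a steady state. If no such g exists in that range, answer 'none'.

Gen 0: 010010000
Gen 1 (rule 124): 011011000
Gen 2 (rule 54): 100100100
Gen 3 (rule 26): 011011010
Gen 4 (rule 150): 100000011
Gen 5 (rule 124): 110000011
Gen 6 (rule 54): 001000100
Gen 7 (rule 26): 010101010
Gen 8 (rule 150): 110101011
Gen 9 (rule 124): 111111111
Gen 10 (rule 54): 000000000
Gen 11 (rule 26): 000000000
Gen 12 (rule 150): 000000000
Gen 13 (rule 124): 000000000
Gen 14 (rule 54): 000000000
Gen 15 (rule 26): 000000000
Gen 16 (rule 150): 000000000

Answer: 10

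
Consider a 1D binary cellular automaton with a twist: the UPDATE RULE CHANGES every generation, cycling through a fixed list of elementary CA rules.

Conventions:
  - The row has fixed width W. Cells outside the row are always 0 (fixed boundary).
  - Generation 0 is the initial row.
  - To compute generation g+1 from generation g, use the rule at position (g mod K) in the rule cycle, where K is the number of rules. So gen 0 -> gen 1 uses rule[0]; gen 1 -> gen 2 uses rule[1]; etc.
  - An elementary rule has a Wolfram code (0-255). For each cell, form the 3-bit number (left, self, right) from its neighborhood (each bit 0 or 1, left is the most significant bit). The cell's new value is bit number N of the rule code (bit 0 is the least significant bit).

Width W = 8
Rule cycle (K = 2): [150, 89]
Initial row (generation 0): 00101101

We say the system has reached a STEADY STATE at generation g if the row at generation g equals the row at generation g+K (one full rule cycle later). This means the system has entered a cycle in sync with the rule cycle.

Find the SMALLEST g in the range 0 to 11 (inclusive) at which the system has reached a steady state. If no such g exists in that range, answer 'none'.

Answer: 6

Derivation:
Gen 0: 00101101
Gen 1 (rule 150): 01100001
Gen 2 (rule 89): 01111100
Gen 3 (rule 150): 10111010
Gen 4 (rule 89): 00101001
Gen 5 (rule 150): 01101111
Gen 6 (rule 89): 01101001
Gen 7 (rule 150): 10001111
Gen 8 (rule 89): 01101001
Gen 9 (rule 150): 10001111
Gen 10 (rule 89): 01101001
Gen 11 (rule 150): 10001111
Gen 12 (rule 89): 01101001
Gen 13 (rule 150): 10001111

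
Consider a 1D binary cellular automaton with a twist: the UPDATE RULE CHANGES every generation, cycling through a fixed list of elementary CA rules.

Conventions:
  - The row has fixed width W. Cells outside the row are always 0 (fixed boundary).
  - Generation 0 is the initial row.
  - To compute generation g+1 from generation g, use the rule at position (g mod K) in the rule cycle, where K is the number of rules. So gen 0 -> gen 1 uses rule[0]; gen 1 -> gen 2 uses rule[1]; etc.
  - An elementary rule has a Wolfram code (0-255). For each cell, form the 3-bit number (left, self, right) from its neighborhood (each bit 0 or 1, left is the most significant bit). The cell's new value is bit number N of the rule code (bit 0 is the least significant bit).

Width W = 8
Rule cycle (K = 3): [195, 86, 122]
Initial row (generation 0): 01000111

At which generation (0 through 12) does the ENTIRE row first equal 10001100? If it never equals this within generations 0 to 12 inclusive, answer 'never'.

Gen 0: 01000111
Gen 1 (rule 195): 10011011
Gen 2 (rule 86): 11101001
Gen 3 (rule 122): 10110110
Gen 4 (rule 195): 00010010
Gen 5 (rule 86): 00111111
Gen 6 (rule 122): 01100001
Gen 7 (rule 195): 10101110
Gen 8 (rule 86): 10100011
Gen 9 (rule 122): 01010111
Gen 10 (rule 195): 10000011
Gen 11 (rule 86): 11000101
Gen 12 (rule 122): 11101010

Answer: never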